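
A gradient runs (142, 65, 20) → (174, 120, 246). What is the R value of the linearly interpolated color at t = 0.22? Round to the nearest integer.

149

R = 142 + 0.22 × (174 − 142) = 149.04 → 149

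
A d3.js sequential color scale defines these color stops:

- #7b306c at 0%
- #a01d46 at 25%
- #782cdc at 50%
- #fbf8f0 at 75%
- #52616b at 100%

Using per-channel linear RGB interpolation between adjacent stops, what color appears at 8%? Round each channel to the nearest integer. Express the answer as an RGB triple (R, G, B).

8% lies between the 0% and 25% stops, so the local fraction is t = (8 − 0)/(25 − 0) = 8/25 ≈ 0.32.
#7b306c → (123, 48, 108); #a01d46 → (160, 29, 70).
R = 123 + 0.32 × (160 − 123) = 134.84 → 135
G = 48 + 0.32 × (29 − 48) = 41.92 → 42
B = 108 + 0.32 × (70 − 108) = 95.84 → 96

(135, 42, 96)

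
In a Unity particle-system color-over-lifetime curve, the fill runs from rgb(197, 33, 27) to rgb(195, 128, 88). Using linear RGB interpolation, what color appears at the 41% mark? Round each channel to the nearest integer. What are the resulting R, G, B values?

41% corresponds to t = 0.41.
R = 197 + 0.41 × (195 − 197) = 197 + 0.41 × -2 = 196.18 → 196
G = 33 + 0.41 × (128 − 33) = 33 + 0.41 × 95 = 71.95 → 72
B = 27 + 0.41 × (88 − 27) = 27 + 0.41 × 61 = 52.01 → 52

(196, 72, 52)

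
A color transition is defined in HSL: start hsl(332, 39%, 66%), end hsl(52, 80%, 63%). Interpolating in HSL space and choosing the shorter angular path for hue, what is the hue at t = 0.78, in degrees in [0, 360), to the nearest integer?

34

Hue: 52 − 332 = -280°, but |-280| > 180 so the shorter arc goes the other way: Δh = -280 + 360 = 80°.
H = 332 + 0.78 × (80) = 394.4 → 394 → 394 mod 360 = 34°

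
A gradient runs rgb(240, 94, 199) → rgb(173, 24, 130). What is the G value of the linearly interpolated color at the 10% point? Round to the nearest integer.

87

G = 94 + 0.1 × (24 − 94) = 87 → 87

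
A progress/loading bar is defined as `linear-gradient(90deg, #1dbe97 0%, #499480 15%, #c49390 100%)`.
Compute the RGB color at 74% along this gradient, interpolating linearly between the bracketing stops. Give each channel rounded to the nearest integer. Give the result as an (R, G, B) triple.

74% lies between the 15% and 100% stops, so the local fraction is t = (74 − 15)/(100 − 15) = 59/85 ≈ 0.6941.
#499480 → (73, 148, 128); #c49390 → (196, 147, 144).
R = 73 + 0.6941 × (196 − 73) = 158.374 → 158
G = 148 + 0.6941 × (147 − 148) = 147.306 → 147
B = 128 + 0.6941 × (144 − 128) = 139.106 → 139

(158, 147, 139)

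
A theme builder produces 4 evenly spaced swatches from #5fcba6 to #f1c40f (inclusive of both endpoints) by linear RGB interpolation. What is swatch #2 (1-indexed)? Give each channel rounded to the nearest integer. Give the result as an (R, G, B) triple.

With 4 swatches and endpoints inclusive, swatch 2 sits at t = (2 − 1)/(4 − 1) = 1/3 ≈ 0.3333.
#5fcba6 → (95, 203, 166); #f1c40f → (241, 196, 15).
R = 95 + 0.3333 × (241 − 95) = 143.662 → 144
G = 203 + 0.3333 × (196 − 203) = 200.667 → 201
B = 166 + 0.3333 × (15 − 166) = 115.672 → 116

(144, 201, 116)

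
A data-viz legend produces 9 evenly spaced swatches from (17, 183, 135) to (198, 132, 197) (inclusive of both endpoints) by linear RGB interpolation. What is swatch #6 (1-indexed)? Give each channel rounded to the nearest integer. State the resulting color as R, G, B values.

(130, 151, 174)

With 9 swatches and endpoints inclusive, swatch 6 sits at t = (6 − 1)/(9 − 1) = 5/8 ≈ 0.625.
R = 17 + 0.625 × (198 − 17) = 130.125 → 130
G = 183 + 0.625 × (132 − 183) = 151.125 → 151
B = 135 + 0.625 × (197 − 135) = 173.75 → 174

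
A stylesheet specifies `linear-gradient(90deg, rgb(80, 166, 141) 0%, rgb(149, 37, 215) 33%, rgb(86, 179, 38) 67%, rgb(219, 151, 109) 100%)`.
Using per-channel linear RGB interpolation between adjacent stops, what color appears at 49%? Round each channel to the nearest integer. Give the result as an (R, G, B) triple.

(119, 104, 132)

49% lies between the 33% and 67% stops, so the local fraction is t = (49 − 33)/(67 − 33) = 16/34 ≈ 0.4706.
R = 149 + 0.4706 × (86 − 149) = 119.352 → 119
G = 37 + 0.4706 × (179 − 37) = 103.825 → 104
B = 215 + 0.4706 × (38 − 215) = 131.704 → 132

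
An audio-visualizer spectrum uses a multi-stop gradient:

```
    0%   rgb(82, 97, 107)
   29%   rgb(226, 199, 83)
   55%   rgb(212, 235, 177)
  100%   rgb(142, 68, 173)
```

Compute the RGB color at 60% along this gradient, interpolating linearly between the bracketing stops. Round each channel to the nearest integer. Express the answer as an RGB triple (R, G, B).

60% lies between the 55% and 100% stops, so the local fraction is t = (60 − 55)/(100 − 55) = 5/45 ≈ 0.1111.
R = 212 + 0.1111 × (142 − 212) = 204.223 → 204
G = 235 + 0.1111 × (68 − 235) = 216.446 → 216
B = 177 + 0.1111 × (173 − 177) = 176.556 → 177

(204, 216, 177)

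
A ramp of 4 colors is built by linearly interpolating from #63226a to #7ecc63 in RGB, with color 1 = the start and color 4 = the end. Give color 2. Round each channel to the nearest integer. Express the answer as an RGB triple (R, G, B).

With 4 swatches and endpoints inclusive, swatch 2 sits at t = (2 − 1)/(4 − 1) = 1/3 ≈ 0.3333.
#63226a → (99, 34, 106); #7ecc63 → (126, 204, 99).
R = 99 + 0.3333 × (126 − 99) = 107.999 → 108
G = 34 + 0.3333 × (204 − 34) = 90.661 → 91
B = 106 + 0.3333 × (99 − 106) = 103.667 → 104

(108, 91, 104)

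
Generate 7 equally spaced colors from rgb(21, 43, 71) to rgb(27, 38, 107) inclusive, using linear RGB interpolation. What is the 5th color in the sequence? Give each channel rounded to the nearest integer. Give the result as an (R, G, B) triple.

With 7 swatches and endpoints inclusive, swatch 5 sits at t = (5 − 1)/(7 − 1) = 4/6 ≈ 0.6667.
R = 21 + 0.6667 × (27 − 21) = 25 → 25
G = 43 + 0.6667 × (38 − 43) = 39.666 → 40
B = 71 + 0.6667 × (107 − 71) = 95.001 → 95

(25, 40, 95)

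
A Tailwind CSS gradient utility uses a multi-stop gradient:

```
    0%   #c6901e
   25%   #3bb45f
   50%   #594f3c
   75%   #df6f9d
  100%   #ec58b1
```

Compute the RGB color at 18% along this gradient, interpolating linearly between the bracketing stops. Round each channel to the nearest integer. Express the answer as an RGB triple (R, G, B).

(98, 170, 77)

18% lies between the 0% and 25% stops, so the local fraction is t = (18 − 0)/(25 − 0) = 18/25 ≈ 0.72.
#c6901e → (198, 144, 30); #3bb45f → (59, 180, 95).
R = 198 + 0.72 × (59 − 198) = 97.92 → 98
G = 144 + 0.72 × (180 − 144) = 169.92 → 170
B = 30 + 0.72 × (95 − 30) = 76.8 → 77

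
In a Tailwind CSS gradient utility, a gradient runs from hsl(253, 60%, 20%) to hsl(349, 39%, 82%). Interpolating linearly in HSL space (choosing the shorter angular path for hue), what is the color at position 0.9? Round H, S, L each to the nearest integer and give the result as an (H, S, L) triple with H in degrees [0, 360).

(339, 41, 76)

Hue arc: Δh = 349 − 253 = 96° (|Δh| ≤ 180, already the shorter path).
H = 253 + 0.9 × (96) = 339.4 → 339°
S = 60 + 0.9 × (39 − 60) = 41.1 → 41%
L = 20 + 0.9 × (82 − 20) = 75.8 → 76%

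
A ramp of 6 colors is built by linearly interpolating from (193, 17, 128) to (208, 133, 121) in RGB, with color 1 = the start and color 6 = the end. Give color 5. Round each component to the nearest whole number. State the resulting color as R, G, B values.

With 6 swatches and endpoints inclusive, swatch 5 sits at t = (5 − 1)/(6 − 1) = 4/5 ≈ 0.8.
R = 193 + 0.8 × (208 − 193) = 205 → 205
G = 17 + 0.8 × (133 − 17) = 109.8 → 110
B = 128 + 0.8 × (121 − 128) = 122.4 → 122

(205, 110, 122)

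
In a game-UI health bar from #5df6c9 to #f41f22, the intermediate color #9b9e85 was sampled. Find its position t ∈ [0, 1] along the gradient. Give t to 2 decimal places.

0.41

Invert the lerp on the G channel (largest span, 215): t = (158 − 246) / (31 − 246) = -88/-215 = 0.4093.
Check on R: (155 − 93)/(244 − 93) = 0.4106 ✓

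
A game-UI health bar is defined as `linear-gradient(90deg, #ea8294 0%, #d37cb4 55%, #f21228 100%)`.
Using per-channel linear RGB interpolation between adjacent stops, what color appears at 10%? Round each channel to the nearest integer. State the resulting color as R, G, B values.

(230, 129, 154)

10% lies between the 0% and 55% stops, so the local fraction is t = (10 − 0)/(55 − 0) = 10/55 ≈ 0.1818.
#ea8294 → (234, 130, 148); #d37cb4 → (211, 124, 180).
R = 234 + 0.1818 × (211 − 234) = 229.819 → 230
G = 130 + 0.1818 × (124 − 130) = 128.909 → 129
B = 148 + 0.1818 × (180 − 148) = 153.818 → 154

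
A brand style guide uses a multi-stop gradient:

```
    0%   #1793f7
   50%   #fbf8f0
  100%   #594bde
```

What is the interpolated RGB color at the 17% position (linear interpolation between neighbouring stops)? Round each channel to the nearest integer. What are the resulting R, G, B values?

(101, 181, 245)

17% lies between the 0% and 50% stops, so the local fraction is t = (17 − 0)/(50 − 0) = 17/50 ≈ 0.34.
#1793f7 → (23, 147, 247); #fbf8f0 → (251, 248, 240).
R = 23 + 0.34 × (251 − 23) = 100.52 → 101
G = 147 + 0.34 × (248 − 147) = 181.34 → 181
B = 247 + 0.34 × (240 − 247) = 244.62 → 245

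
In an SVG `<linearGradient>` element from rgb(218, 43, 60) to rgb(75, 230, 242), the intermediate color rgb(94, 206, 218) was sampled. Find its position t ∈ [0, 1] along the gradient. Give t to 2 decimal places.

Invert the lerp on the G channel (largest span, 187): t = (206 − 43) / (230 − 43) = 163/187 = 0.87166.
Check on R: (94 − 218)/(75 − 218) = 0.8671 ✓

0.87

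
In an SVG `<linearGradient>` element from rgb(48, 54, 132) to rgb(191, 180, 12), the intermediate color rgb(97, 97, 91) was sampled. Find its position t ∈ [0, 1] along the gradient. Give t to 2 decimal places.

0.34

Invert the lerp on the R channel (largest span, 143): t = (97 − 48) / (191 − 48) = 49/143 = 0.34266.
Check on G: (97 − 54)/(180 − 54) = 0.3413 ✓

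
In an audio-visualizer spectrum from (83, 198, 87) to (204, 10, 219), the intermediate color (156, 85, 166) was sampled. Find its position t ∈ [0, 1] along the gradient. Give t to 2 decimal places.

Invert the lerp on the G channel (largest span, 188): t = (85 − 198) / (10 − 198) = -113/-188 = 0.60106.
Check on R: (156 − 83)/(204 − 83) = 0.6033 ✓

0.60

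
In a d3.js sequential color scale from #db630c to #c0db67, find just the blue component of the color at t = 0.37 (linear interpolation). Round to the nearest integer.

46

B₁ = 12 (from #db630c), B₂ = 103 (from #c0db67).
B = 12 + 0.37 × (103 − 12) = 45.67 → 46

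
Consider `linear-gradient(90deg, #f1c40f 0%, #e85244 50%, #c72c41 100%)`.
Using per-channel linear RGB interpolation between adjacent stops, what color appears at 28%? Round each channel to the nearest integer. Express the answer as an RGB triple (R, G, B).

(236, 132, 45)

28% lies between the 0% and 50% stops, so the local fraction is t = (28 − 0)/(50 − 0) = 28/50 ≈ 0.56.
#f1c40f → (241, 196, 15); #e85244 → (232, 82, 68).
R = 241 + 0.56 × (232 − 241) = 235.96 → 236
G = 196 + 0.56 × (82 − 196) = 132.16 → 132
B = 15 + 0.56 × (68 − 15) = 44.68 → 45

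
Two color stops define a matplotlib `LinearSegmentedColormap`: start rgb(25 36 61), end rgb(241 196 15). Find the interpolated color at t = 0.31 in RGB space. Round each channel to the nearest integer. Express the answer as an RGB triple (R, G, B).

(92, 86, 47)

R = 25 + 0.31 × (241 − 25) = 25 + 0.31 × 216 = 91.96 → 92
G = 36 + 0.31 × (196 − 36) = 36 + 0.31 × 160 = 85.6 → 86
B = 61 + 0.31 × (15 − 61) = 61 + 0.31 × -46 = 46.74 → 47
So the blended color is (92, 86, 47), about #5c562f.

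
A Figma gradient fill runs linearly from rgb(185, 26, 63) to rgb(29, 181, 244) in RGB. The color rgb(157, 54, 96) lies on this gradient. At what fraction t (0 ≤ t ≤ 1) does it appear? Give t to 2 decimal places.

0.18

Invert the lerp on the B channel (largest span, 181): t = (96 − 63) / (244 − 63) = 33/181 = 0.18232.
Check on R: (157 − 185)/(29 − 185) = 0.1795 ✓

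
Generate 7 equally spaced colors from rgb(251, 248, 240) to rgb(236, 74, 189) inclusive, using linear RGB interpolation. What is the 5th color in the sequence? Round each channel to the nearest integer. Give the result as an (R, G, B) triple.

With 7 swatches and endpoints inclusive, swatch 5 sits at t = (5 − 1)/(7 − 1) = 4/6 ≈ 0.6667.
R = 251 + 0.6667 × (236 − 251) = 241 → 241
G = 248 + 0.6667 × (74 − 248) = 131.994 → 132
B = 240 + 0.6667 × (189 − 240) = 205.998 → 206

(241, 132, 206)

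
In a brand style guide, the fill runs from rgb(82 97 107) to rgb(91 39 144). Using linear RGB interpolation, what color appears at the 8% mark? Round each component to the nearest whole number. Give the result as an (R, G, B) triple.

8% corresponds to t = 0.08.
R = 82 + 0.08 × (91 − 82) = 82 + 0.08 × 9 = 82.72 → 83
G = 97 + 0.08 × (39 − 97) = 97 + 0.08 × -58 = 92.36 → 92
B = 107 + 0.08 × (144 − 107) = 107 + 0.08 × 37 = 109.96 → 110
So the blended color is (83, 92, 110), about #535c6e.

(83, 92, 110)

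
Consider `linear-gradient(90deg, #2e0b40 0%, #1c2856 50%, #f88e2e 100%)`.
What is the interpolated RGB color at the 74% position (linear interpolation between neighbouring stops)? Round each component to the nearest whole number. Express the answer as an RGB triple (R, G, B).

74% lies between the 50% and 100% stops, so the local fraction is t = (74 − 50)/(100 − 50) = 24/50 ≈ 0.48.
#1c2856 → (28, 40, 86); #f88e2e → (248, 142, 46).
R = 28 + 0.48 × (248 − 28) = 133.6 → 134
G = 40 + 0.48 × (142 − 40) = 88.96 → 89
B = 86 + 0.48 × (46 − 86) = 66.8 → 67

(134, 89, 67)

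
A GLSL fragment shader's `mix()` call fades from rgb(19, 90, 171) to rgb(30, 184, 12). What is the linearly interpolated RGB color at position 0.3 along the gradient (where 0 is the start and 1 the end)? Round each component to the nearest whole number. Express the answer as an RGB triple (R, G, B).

R = 19 + 0.3 × (30 − 19) = 19 + 0.3 × 11 = 22.3 → 22
G = 90 + 0.3 × (184 − 90) = 90 + 0.3 × 94 = 118.2 → 118
B = 171 + 0.3 × (12 − 171) = 171 + 0.3 × -159 = 123.3 → 123

(22, 118, 123)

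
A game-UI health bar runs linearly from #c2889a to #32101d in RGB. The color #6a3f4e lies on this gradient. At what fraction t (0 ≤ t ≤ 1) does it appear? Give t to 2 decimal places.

Invert the lerp on the R channel (largest span, 144): t = (106 − 194) / (50 − 194) = -88/-144 = 0.61111.
Check on G: (63 − 136)/(16 − 136) = 0.6083 ✓

0.61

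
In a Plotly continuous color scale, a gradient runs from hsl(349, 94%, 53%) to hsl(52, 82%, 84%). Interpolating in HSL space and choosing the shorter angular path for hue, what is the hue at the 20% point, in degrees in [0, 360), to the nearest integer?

Hue: 52 − 349 = -297°, but |-297| > 180 so the shorter arc goes the other way: Δh = -297 + 360 = 63°.
H = 349 + 0.2 × (63) = 361.6 → 362 → 362 mod 360 = 2°

2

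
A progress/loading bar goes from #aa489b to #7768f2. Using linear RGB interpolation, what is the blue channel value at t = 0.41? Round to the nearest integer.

B₁ = 155 (from #aa489b), B₂ = 242 (from #7768f2).
B = 155 + 0.41 × (242 − 155) = 190.67 → 191

191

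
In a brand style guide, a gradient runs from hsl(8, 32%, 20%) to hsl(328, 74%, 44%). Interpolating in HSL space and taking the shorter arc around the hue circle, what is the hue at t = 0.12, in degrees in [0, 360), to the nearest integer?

3

Hue: 328 − 8 = 320°, but |320| > 180 so the shorter arc goes the other way: Δh = 320 − 360 = -40°.
H = 8 + 0.12 × (-40) = 3.2 → 3°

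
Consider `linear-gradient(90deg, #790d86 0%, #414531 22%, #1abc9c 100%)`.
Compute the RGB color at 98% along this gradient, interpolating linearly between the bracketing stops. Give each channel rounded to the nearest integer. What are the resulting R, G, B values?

(27, 185, 153)

98% lies between the 22% and 100% stops, so the local fraction is t = (98 − 22)/(100 − 22) = 76/78 ≈ 0.9744.
#414531 → (65, 69, 49); #1abc9c → (26, 188, 156).
R = 65 + 0.9744 × (26 − 65) = 26.998 → 27
G = 69 + 0.9744 × (188 − 69) = 184.954 → 185
B = 49 + 0.9744 × (156 − 49) = 153.261 → 153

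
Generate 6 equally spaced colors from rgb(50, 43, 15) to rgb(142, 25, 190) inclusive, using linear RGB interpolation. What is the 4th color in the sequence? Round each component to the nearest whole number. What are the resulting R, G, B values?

With 6 swatches and endpoints inclusive, swatch 4 sits at t = (4 − 1)/(6 − 1) = 3/5 ≈ 0.6.
R = 50 + 0.6 × (142 − 50) = 105.2 → 105
G = 43 + 0.6 × (25 − 43) = 32.2 → 32
B = 15 + 0.6 × (190 − 15) = 120 → 120

(105, 32, 120)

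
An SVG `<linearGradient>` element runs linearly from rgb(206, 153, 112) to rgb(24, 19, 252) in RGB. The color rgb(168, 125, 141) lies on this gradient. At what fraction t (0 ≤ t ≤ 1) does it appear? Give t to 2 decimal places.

Invert the lerp on the R channel (largest span, 182): t = (168 − 206) / (24 − 206) = -38/-182 = 0.20879.
Check on G: (125 − 153)/(19 − 153) = 0.209 ✓

0.21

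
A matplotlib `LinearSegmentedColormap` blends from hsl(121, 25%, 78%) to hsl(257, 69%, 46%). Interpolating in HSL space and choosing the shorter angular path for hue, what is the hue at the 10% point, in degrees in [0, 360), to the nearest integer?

Hue arc: Δh = 257 − 121 = 136° (|Δh| ≤ 180, already the shorter path).
H = 121 + 0.1 × (136) = 134.6 → 135°

135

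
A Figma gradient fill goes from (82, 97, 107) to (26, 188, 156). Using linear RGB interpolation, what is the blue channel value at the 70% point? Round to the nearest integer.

B = 107 + 0.7 × (156 − 107) = 141.3 → 141

141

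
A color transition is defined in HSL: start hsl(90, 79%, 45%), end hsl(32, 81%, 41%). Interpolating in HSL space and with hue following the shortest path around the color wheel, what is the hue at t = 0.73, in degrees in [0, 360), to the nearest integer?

Hue arc: Δh = 32 − 90 = -58° (|Δh| ≤ 180, already the shorter path).
H = 90 + 0.73 × (-58) = 47.66 → 48°

48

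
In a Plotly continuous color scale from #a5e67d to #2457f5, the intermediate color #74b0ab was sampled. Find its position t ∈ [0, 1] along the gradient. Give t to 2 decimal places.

0.38

Invert the lerp on the G channel (largest span, 143): t = (176 − 230) / (87 − 230) = -54/-143 = 0.37762.
Check on R: (116 − 165)/(36 − 165) = 0.3798 ✓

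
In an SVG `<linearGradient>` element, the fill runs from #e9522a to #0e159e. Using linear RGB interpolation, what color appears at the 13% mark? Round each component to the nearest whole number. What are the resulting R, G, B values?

(205, 74, 57)

#e9522a → (233, 82, 42); #0e159e → (14, 21, 158).
13% corresponds to t = 0.13.
R = 233 + 0.13 × (14 − 233) = 233 + 0.13 × -219 = 204.53 → 205
G = 82 + 0.13 × (21 − 82) = 82 + 0.13 × -61 = 74.07 → 74
B = 42 + 0.13 × (158 − 42) = 42 + 0.13 × 116 = 57.08 → 57
So the blended color is (205, 74, 57), about #cd4a39.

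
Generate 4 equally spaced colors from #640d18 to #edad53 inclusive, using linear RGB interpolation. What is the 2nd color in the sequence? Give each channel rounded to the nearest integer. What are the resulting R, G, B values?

With 4 swatches and endpoints inclusive, swatch 2 sits at t = (2 − 1)/(4 − 1) = 1/3 ≈ 0.3333.
#640d18 → (100, 13, 24); #edad53 → (237, 173, 83).
R = 100 + 0.3333 × (237 − 100) = 145.662 → 146
G = 13 + 0.3333 × (173 − 13) = 66.328 → 66
B = 24 + 0.3333 × (83 − 24) = 43.665 → 44

(146, 66, 44)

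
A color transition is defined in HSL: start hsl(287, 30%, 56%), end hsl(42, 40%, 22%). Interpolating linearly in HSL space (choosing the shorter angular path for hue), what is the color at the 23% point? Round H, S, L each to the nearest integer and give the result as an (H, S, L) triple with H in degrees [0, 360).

(313, 32, 48)

Hue: 42 − 287 = -245°, but |-245| > 180 so the shorter arc goes the other way: Δh = -245 + 360 = 115°.
H = 287 + 0.23 × (115) = 313.45 → 313°
S = 30 + 0.23 × (40 − 30) = 32.3 → 32%
L = 56 + 0.23 × (22 − 56) = 48.18 → 48%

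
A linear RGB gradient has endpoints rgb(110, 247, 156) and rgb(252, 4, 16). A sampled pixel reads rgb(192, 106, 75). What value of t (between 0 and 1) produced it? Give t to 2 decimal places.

0.58

Invert the lerp on the G channel (largest span, 243): t = (106 − 247) / (4 − 247) = -141/-243 = 0.58025.
Check on R: (192 − 110)/(252 − 110) = 0.5775 ✓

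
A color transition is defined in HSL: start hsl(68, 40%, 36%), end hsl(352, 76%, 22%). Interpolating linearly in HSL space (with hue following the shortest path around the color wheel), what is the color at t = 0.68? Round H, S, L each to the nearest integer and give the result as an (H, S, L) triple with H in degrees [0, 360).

(16, 64, 26)

Hue: 352 − 68 = 284°, but |284| > 180 so the shorter arc goes the other way: Δh = 284 − 360 = -76°.
H = 68 + 0.68 × (-76) = 16.32 → 16°
S = 40 + 0.68 × (76 − 40) = 64.48 → 64%
L = 36 + 0.68 × (22 − 36) = 26.48 → 26%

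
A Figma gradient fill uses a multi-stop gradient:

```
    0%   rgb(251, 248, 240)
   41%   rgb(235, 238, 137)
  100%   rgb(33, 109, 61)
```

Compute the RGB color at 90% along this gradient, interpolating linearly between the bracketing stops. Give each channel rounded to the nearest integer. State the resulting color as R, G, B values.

90% lies between the 41% and 100% stops, so the local fraction is t = (90 − 41)/(100 − 41) = 49/59 ≈ 0.8305.
R = 235 + 0.8305 × (33 − 235) = 67.239 → 67
G = 238 + 0.8305 × (109 − 238) = 130.865 → 131
B = 137 + 0.8305 × (61 − 137) = 73.882 → 74

(67, 131, 74)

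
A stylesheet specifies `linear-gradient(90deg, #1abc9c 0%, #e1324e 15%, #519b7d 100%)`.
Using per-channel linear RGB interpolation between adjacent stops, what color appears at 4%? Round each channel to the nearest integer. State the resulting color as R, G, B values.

(79, 151, 135)

4% lies between the 0% and 15% stops, so the local fraction is t = (4 − 0)/(15 − 0) = 4/15 ≈ 0.2667.
#1abc9c → (26, 188, 156); #e1324e → (225, 50, 78).
R = 26 + 0.2667 × (225 − 26) = 79.073 → 79
G = 188 + 0.2667 × (50 − 188) = 151.195 → 151
B = 156 + 0.2667 × (78 − 156) = 135.197 → 135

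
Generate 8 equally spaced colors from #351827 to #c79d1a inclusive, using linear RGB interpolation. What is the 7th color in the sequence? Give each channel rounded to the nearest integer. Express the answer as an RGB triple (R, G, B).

With 8 swatches and endpoints inclusive, swatch 7 sits at t = (7 − 1)/(8 − 1) = 6/7 ≈ 0.8571.
#351827 → (53, 24, 39); #c79d1a → (199, 157, 26).
R = 53 + 0.8571 × (199 − 53) = 178.137 → 178
G = 24 + 0.8571 × (157 − 24) = 137.994 → 138
B = 39 + 0.8571 × (26 − 39) = 27.858 → 28

(178, 138, 28)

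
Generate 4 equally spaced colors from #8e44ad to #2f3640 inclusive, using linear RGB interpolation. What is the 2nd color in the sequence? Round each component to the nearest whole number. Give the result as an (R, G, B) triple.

With 4 swatches and endpoints inclusive, swatch 2 sits at t = (2 − 1)/(4 − 1) = 1/3 ≈ 0.3333.
#8e44ad → (142, 68, 173); #2f3640 → (47, 54, 64).
R = 142 + 0.3333 × (47 − 142) = 110.337 → 110
G = 68 + 0.3333 × (54 − 68) = 63.334 → 63
B = 173 + 0.3333 × (64 − 173) = 136.67 → 137

(110, 63, 137)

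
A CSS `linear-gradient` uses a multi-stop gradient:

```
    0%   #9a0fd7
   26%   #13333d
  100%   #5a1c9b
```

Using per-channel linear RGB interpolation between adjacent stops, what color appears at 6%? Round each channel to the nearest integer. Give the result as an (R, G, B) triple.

6% lies between the 0% and 26% stops, so the local fraction is t = (6 − 0)/(26 − 0) = 6/26 ≈ 0.2308.
#9a0fd7 → (154, 15, 215); #13333d → (19, 51, 61).
R = 154 + 0.2308 × (19 − 154) = 122.842 → 123
G = 15 + 0.2308 × (51 − 15) = 23.309 → 23
B = 215 + 0.2308 × (61 − 215) = 179.457 → 179

(123, 23, 179)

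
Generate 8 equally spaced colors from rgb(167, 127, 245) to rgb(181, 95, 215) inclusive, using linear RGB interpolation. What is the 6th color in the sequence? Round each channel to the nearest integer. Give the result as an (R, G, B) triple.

With 8 swatches and endpoints inclusive, swatch 6 sits at t = (6 − 1)/(8 − 1) = 5/7 ≈ 0.7143.
R = 167 + 0.7143 × (181 − 167) = 177 → 177
G = 127 + 0.7143 × (95 − 127) = 104.142 → 104
B = 245 + 0.7143 × (215 − 245) = 223.571 → 224

(177, 104, 224)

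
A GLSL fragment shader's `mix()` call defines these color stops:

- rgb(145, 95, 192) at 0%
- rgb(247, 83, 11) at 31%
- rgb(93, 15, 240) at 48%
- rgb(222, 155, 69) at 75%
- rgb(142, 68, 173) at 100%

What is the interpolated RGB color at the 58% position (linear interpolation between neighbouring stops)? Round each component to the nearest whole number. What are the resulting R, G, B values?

(141, 67, 177)

58% lies between the 48% and 75% stops, so the local fraction is t = (58 − 48)/(75 − 48) = 10/27 ≈ 0.3704.
R = 93 + 0.3704 × (222 − 93) = 140.782 → 141
G = 15 + 0.3704 × (155 − 15) = 66.856 → 67
B = 240 + 0.3704 × (69 − 240) = 176.662 → 177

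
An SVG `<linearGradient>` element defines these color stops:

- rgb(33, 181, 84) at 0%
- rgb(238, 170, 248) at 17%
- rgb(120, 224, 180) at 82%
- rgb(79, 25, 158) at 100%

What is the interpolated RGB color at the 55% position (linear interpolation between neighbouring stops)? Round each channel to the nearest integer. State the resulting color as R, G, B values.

(169, 202, 208)

55% lies between the 17% and 82% stops, so the local fraction is t = (55 − 17)/(82 − 17) = 38/65 ≈ 0.5846.
R = 238 + 0.5846 × (120 − 238) = 169.017 → 169
G = 170 + 0.5846 × (224 − 170) = 201.568 → 202
B = 248 + 0.5846 × (180 − 248) = 208.247 → 208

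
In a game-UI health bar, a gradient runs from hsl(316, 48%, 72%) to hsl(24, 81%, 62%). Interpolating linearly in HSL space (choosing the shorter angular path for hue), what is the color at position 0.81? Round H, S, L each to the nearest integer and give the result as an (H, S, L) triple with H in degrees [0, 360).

Hue: 24 − 316 = -292°, but |-292| > 180 so the shorter arc goes the other way: Δh = -292 + 360 = 68°.
H = 316 + 0.81 × (68) = 371.08 → 371 → 371 mod 360 = 11°
S = 48 + 0.81 × (81 − 48) = 74.73 → 75%
L = 72 + 0.81 × (62 − 72) = 63.9 → 64%

(11, 75, 64)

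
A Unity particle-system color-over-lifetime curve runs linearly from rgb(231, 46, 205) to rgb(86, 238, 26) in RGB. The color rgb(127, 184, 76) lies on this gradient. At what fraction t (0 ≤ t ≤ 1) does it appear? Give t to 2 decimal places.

Invert the lerp on the G channel (largest span, 192): t = (184 − 46) / (238 − 46) = 138/192 = 0.71875.
Check on R: (127 − 231)/(86 − 231) = 0.7172 ✓

0.72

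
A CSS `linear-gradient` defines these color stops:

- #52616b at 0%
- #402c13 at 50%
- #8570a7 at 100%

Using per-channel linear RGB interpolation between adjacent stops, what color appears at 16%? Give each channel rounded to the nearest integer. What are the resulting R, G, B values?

16% lies between the 0% and 50% stops, so the local fraction is t = (16 − 0)/(50 − 0) = 16/50 ≈ 0.32.
#52616b → (82, 97, 107); #402c13 → (64, 44, 19).
R = 82 + 0.32 × (64 − 82) = 76.24 → 76
G = 97 + 0.32 × (44 − 97) = 80.04 → 80
B = 107 + 0.32 × (19 − 107) = 78.84 → 79

(76, 80, 79)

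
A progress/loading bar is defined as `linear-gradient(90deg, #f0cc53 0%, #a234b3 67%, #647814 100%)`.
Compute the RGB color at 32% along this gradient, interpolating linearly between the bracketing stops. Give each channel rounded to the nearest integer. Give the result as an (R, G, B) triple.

32% lies between the 0% and 67% stops, so the local fraction is t = (32 − 0)/(67 − 0) = 32/67 ≈ 0.4776.
#f0cc53 → (240, 204, 83); #a234b3 → (162, 52, 179).
R = 240 + 0.4776 × (162 − 240) = 202.747 → 203
G = 204 + 0.4776 × (52 − 204) = 131.405 → 131
B = 83 + 0.4776 × (179 − 83) = 128.85 → 129

(203, 131, 129)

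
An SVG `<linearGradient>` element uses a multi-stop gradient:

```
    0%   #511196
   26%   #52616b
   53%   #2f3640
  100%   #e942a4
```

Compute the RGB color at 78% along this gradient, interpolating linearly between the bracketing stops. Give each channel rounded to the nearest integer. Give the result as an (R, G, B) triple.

(146, 60, 117)

78% lies between the 53% and 100% stops, so the local fraction is t = (78 − 53)/(100 − 53) = 25/47 ≈ 0.5319.
#2f3640 → (47, 54, 64); #e942a4 → (233, 66, 164).
R = 47 + 0.5319 × (233 − 47) = 145.933 → 146
G = 54 + 0.5319 × (66 − 54) = 60.383 → 60
B = 64 + 0.5319 × (164 − 64) = 117.19 → 117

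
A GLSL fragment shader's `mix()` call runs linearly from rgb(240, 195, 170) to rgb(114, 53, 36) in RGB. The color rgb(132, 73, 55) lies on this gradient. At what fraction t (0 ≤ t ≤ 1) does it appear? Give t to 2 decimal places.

Invert the lerp on the G channel (largest span, 142): t = (73 − 195) / (53 − 195) = -122/-142 = 0.85915.
Check on R: (132 − 240)/(114 − 240) = 0.8571 ✓

0.86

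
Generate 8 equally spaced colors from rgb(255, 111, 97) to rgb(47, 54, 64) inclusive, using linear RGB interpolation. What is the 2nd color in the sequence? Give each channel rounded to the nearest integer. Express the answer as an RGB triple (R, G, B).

(225, 103, 92)

With 8 swatches and endpoints inclusive, swatch 2 sits at t = (2 − 1)/(8 − 1) = 1/7 ≈ 0.1429.
R = 255 + 0.1429 × (47 − 255) = 225.277 → 225
G = 111 + 0.1429 × (54 − 111) = 102.855 → 103
B = 97 + 0.1429 × (64 − 97) = 92.284 → 92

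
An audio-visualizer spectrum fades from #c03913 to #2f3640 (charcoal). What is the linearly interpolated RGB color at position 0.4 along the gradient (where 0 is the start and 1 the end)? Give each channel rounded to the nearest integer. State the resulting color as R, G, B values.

(134, 56, 37)

#c03913 → (192, 57, 19); #2f3640 → (47, 54, 64).
R = 192 + 0.4 × (47 − 192) = 192 + 0.4 × -145 = 134 → 134
G = 57 + 0.4 × (54 − 57) = 57 + 0.4 × -3 = 55.8 → 56
B = 19 + 0.4 × (64 − 19) = 19 + 0.4 × 45 = 37 → 37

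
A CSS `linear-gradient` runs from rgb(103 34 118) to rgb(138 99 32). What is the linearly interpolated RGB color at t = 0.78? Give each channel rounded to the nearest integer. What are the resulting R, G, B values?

(130, 85, 51)

R = 103 + 0.78 × (138 − 103) = 103 + 0.78 × 35 = 130.3 → 130
G = 34 + 0.78 × (99 − 34) = 34 + 0.78 × 65 = 84.7 → 85
B = 118 + 0.78 × (32 − 118) = 118 + 0.78 × -86 = 50.92 → 51
So the blended color is (130, 85, 51), about #825533.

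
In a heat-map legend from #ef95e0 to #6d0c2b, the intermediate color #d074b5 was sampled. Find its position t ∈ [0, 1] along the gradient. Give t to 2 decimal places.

Invert the lerp on the B channel (largest span, 181): t = (181 − 224) / (43 − 224) = -43/-181 = 0.23757.
Check on R: (208 − 239)/(109 − 239) = 0.2385 ✓

0.24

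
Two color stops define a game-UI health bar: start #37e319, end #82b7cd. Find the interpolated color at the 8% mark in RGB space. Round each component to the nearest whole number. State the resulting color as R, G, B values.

#37e319 → (55, 227, 25); #82b7cd → (130, 183, 205).
8% corresponds to t = 0.08.
R = 55 + 0.08 × (130 − 55) = 55 + 0.08 × 75 = 61 → 61
G = 227 + 0.08 × (183 − 227) = 227 + 0.08 × -44 = 223.48 → 223
B = 25 + 0.08 × (205 − 25) = 25 + 0.08 × 180 = 39.4 → 39
So the blended color is (61, 223, 39), about #3ddf27.

(61, 223, 39)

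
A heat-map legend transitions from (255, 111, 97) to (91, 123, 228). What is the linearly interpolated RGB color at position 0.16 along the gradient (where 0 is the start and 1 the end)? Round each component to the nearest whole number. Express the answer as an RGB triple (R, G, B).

(229, 113, 118)

R = 255 + 0.16 × (91 − 255) = 255 + 0.16 × -164 = 228.76 → 229
G = 111 + 0.16 × (123 − 111) = 111 + 0.16 × 12 = 112.92 → 113
B = 97 + 0.16 × (228 − 97) = 97 + 0.16 × 131 = 117.96 → 118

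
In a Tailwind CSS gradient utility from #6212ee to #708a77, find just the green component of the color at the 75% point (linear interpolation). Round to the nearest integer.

108

G₁ = 18 (from #6212ee), G₂ = 138 (from #708a77).
G = 18 + 0.75 × (138 − 18) = 108 → 108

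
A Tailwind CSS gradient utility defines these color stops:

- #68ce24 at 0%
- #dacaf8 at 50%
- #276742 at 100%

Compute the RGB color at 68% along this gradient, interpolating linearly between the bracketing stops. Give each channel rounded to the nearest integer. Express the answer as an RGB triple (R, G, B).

68% lies between the 50% and 100% stops, so the local fraction is t = (68 − 50)/(100 − 50) = 18/50 ≈ 0.36.
#dacaf8 → (218, 202, 248); #276742 → (39, 103, 66).
R = 218 + 0.36 × (39 − 218) = 153.56 → 154
G = 202 + 0.36 × (103 − 202) = 166.36 → 166
B = 248 + 0.36 × (66 − 248) = 182.48 → 182

(154, 166, 182)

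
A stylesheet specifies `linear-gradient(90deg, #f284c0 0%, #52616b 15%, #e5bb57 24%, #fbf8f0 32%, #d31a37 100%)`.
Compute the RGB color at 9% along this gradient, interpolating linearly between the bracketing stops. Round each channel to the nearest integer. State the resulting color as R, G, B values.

(146, 111, 141)

9% lies between the 0% and 15% stops, so the local fraction is t = (9 − 0)/(15 − 0) = 9/15 ≈ 0.6.
#f284c0 → (242, 132, 192); #52616b → (82, 97, 107).
R = 242 + 0.6 × (82 − 242) = 146 → 146
G = 132 + 0.6 × (97 − 132) = 111 → 111
B = 192 + 0.6 × (107 − 192) = 141 → 141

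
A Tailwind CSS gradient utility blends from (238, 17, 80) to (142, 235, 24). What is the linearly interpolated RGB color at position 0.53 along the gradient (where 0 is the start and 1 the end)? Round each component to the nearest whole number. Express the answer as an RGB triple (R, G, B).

(187, 133, 50)

R = 238 + 0.53 × (142 − 238) = 238 + 0.53 × -96 = 187.12 → 187
G = 17 + 0.53 × (235 − 17) = 17 + 0.53 × 218 = 132.54 → 133
B = 80 + 0.53 × (24 − 80) = 80 + 0.53 × -56 = 50.32 → 50
So the blended color is (187, 133, 50), about #bb8532.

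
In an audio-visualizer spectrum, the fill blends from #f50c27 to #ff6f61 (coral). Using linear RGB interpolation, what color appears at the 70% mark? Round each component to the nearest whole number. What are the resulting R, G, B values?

(252, 81, 80)

#f50c27 → (245, 12, 39); #ff6f61 → (255, 111, 97).
70% corresponds to t = 0.7.
R = 245 + 0.7 × (255 − 245) = 245 + 0.7 × 10 = 252 → 252
G = 12 + 0.7 × (111 − 12) = 12 + 0.7 × 99 = 81.3 → 81
B = 39 + 0.7 × (97 − 39) = 39 + 0.7 × 58 = 79.6 → 80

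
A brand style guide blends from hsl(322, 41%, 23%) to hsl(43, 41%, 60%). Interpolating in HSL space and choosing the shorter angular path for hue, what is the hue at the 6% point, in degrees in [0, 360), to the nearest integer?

327

Hue: 43 − 322 = -279°, but |-279| > 180 so the shorter arc goes the other way: Δh = -279 + 360 = 81°.
H = 322 + 0.06 × (81) = 326.86 → 327°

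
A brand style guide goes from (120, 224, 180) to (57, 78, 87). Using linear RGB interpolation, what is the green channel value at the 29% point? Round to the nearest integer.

G = 224 + 0.29 × (78 − 224) = 181.66 → 182

182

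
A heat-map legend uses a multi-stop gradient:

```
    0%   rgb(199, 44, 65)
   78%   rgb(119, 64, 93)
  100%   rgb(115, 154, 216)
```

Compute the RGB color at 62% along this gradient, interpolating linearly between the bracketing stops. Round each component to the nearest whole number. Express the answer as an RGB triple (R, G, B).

(135, 60, 87)

62% lies between the 0% and 78% stops, so the local fraction is t = (62 − 0)/(78 − 0) = 62/78 ≈ 0.7949.
R = 199 + 0.7949 × (119 − 199) = 135.408 → 135
G = 44 + 0.7949 × (64 − 44) = 59.898 → 60
B = 65 + 0.7949 × (93 − 65) = 87.257 → 87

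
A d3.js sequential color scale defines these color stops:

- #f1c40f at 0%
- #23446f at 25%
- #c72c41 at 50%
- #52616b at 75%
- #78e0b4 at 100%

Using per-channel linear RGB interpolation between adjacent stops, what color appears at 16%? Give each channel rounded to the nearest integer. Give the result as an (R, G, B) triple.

(109, 114, 76)

16% lies between the 0% and 25% stops, so the local fraction is t = (16 − 0)/(25 − 0) = 16/25 ≈ 0.64.
#f1c40f → (241, 196, 15); #23446f → (35, 68, 111).
R = 241 + 0.64 × (35 − 241) = 109.16 → 109
G = 196 + 0.64 × (68 − 196) = 114.08 → 114
B = 15 + 0.64 × (111 − 15) = 76.44 → 76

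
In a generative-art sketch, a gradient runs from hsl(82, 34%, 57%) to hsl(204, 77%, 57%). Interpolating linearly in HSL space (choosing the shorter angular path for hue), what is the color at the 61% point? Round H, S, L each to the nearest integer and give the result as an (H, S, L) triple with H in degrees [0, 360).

(156, 60, 57)

Hue arc: Δh = 204 − 82 = 122° (|Δh| ≤ 180, already the shorter path).
H = 82 + 0.61 × (122) = 156.42 → 156°
S = 34 + 0.61 × (77 − 34) = 60.23 → 60%
L = 57 + 0.61 × (57 − 57) = 57 → 57%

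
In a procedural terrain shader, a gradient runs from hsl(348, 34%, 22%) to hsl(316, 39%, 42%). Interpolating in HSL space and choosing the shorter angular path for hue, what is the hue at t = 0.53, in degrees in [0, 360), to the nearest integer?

Hue arc: Δh = 316 − 348 = -32° (|Δh| ≤ 180, already the shorter path).
H = 348 + 0.53 × (-32) = 331.04 → 331°

331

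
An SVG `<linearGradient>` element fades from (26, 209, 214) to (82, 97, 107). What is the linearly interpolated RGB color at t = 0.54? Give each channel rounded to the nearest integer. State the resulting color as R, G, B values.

R = 26 + 0.54 × (82 − 26) = 26 + 0.54 × 56 = 56.24 → 56
G = 209 + 0.54 × (97 − 209) = 209 + 0.54 × -112 = 148.52 → 149
B = 214 + 0.54 × (107 − 214) = 214 + 0.54 × -107 = 156.22 → 156
So the blended color is (56, 149, 156), about #38959c.

(56, 149, 156)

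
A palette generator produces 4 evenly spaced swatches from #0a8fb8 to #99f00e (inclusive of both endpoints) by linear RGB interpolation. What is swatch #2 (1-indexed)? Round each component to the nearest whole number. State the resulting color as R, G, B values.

With 4 swatches and endpoints inclusive, swatch 2 sits at t = (2 − 1)/(4 − 1) = 1/3 ≈ 0.3333.
#0a8fb8 → (10, 143, 184); #99f00e → (153, 240, 14).
R = 10 + 0.3333 × (153 − 10) = 57.662 → 58
G = 143 + 0.3333 × (240 − 143) = 175.33 → 175
B = 184 + 0.3333 × (14 − 184) = 127.339 → 127

(58, 175, 127)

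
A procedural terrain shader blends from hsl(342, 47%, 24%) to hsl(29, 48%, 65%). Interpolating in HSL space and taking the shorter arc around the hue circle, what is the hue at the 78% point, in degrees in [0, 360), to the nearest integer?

Hue: 29 − 342 = -313°, but |-313| > 180 so the shorter arc goes the other way: Δh = -313 + 360 = 47°.
H = 342 + 0.78 × (47) = 378.66 → 379 → 379 mod 360 = 19°

19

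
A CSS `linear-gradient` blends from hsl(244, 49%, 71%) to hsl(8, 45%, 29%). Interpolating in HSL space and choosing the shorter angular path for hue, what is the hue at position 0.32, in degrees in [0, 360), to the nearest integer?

Hue: 8 − 244 = -236°, but |-236| > 180 so the shorter arc goes the other way: Δh = -236 + 360 = 124°.
H = 244 + 0.32 × (124) = 283.68 → 284°

284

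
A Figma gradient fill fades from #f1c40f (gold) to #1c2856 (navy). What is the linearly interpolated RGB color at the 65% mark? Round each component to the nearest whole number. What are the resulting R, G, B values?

(103, 95, 61)

#f1c40f → (241, 196, 15); #1c2856 → (28, 40, 86).
65% corresponds to t = 0.65.
R = 241 + 0.65 × (28 − 241) = 241 + 0.65 × -213 = 102.55 → 103
G = 196 + 0.65 × (40 − 196) = 196 + 0.65 × -156 = 94.6 → 95
B = 15 + 0.65 × (86 − 15) = 15 + 0.65 × 71 = 61.15 → 61
So the blended color is (103, 95, 61), about #675f3d.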